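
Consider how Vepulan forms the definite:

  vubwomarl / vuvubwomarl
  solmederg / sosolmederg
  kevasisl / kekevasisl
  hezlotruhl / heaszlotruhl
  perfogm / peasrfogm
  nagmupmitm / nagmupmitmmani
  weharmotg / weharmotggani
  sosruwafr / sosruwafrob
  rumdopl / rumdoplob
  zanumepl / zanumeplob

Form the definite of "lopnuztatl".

vubwomarl and hezlotruhl both end in -l yet inflect differently (vuvubwomarl, heaszlotruhl), so the final letter is not what conditions the rule; the second-to-last letter is.
"lopnuztatl" has second-to-last letter 't'. The stems whose second-to-last letter is 't' (nagmupmitm → nagmupmitmmani, weharmotg → weharmotggani) double the final consonant and add -ani.
The other patterns: stems whose second-to-last letter is 'r' or 's' repeat the first consonant+vowel as a prefix; stems whose second-to-last letter is 'g' or 'h' insert -as- after the first vowel; stems whose second-to-last letter is 'f' or 'p' add -ob.
So lopnuztatl → lopnuztatllani.

lopnuztatllani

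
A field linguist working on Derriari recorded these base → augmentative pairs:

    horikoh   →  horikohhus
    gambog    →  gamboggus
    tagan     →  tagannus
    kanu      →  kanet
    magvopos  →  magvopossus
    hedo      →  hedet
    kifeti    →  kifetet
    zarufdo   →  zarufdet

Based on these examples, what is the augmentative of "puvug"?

puvuggus

zarufdo and gambog both have last vowel 'o' yet inflect differently (zarufdet, gamboggus), so the last vowel is not what conditions the rule; whether the stem ends in a vowel or a consonant is.
"puvug" ends in a consonant. The stems ending in a consonant (gambog → gamboggus, horikoh → horikohhus, tagan → tagannus) double the final consonant and add -us.
So puvug → puvuggus.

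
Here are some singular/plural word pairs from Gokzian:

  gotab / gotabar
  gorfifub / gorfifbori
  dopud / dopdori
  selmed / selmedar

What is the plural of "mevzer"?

mevzerar

"mevzer" has last vowel 'e'. The one such stem in the data (selmed → selmedar) adds -ar, so the same rule applies.
So mevzer → mevzerar.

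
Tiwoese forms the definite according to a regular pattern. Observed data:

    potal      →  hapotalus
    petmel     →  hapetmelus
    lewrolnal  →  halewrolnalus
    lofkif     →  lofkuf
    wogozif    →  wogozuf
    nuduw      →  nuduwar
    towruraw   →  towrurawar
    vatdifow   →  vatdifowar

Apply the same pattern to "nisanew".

"nisanew" ends in -w. The stems ending in -w (nuduw → nuduwar, towruraw → towrurawar, vatdifow → vatdifowar) add -ar.
The other patterns: stems ending in -l add ha- … -us around the stem; stems ending in -f change the last vowel to 'u'.
So nisanew → nisanewar.

nisanewar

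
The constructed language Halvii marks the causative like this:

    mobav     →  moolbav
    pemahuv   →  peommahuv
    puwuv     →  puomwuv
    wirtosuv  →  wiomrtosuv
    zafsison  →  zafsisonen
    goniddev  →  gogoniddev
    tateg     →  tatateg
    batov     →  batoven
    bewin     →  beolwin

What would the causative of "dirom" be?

diromen

goniddev and wirtosuv both end in -v yet inflect differently (gogoniddev, wiomrtosuv), so the final letter is not what conditions the rule; the last vowel is.
"dirom" has last vowel 'o'. The stems whose last vowel is 'o' (batov → batoven, zafsison → zafsisonen) add -en.
The other patterns: stems whose last vowel is 'e' repeat the first consonant+vowel as a prefix; stems whose last vowel is 'u' insert -om- after the first vowel; stems whose last vowel is 'a' or 'i' insert -ol- after the first vowel.
So dirom → diromen.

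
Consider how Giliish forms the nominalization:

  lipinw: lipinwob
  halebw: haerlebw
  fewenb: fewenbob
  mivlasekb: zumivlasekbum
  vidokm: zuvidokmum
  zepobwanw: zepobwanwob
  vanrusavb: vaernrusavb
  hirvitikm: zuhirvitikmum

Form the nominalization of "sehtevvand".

"sehtevvand" has second-to-last letter 'n'. The stems whose second-to-last letter is 'n' (zepobwanw → zepobwanwob, lipinw → lipinwob, fewenb → fewenbob) add -ob.
The other patterns: stems whose second-to-last letter is 'k' add zu- … -um around the stem; stems whose second-to-last letter is 'b' or 'v' insert -er- after the first vowel.
So sehtevvand → sehtevvandob.

sehtevvandob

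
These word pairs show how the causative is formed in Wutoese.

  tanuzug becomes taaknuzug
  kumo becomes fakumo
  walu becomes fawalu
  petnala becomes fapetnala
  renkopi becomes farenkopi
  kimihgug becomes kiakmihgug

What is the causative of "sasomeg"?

tanuzug and walu both have last vowel 'u' yet inflect differently (taaknuzug, fawalu), so the last vowel is not what conditions the rule; whether the stem ends in a vowel or a consonant is.
"sasomeg" ends in a consonant. The stems ending in a consonant (tanuzug → taaknuzug, kimihgug → kiakmihgug) insert -ak- after the first vowel.
So sasomeg → saaksomeg.

saaksomeg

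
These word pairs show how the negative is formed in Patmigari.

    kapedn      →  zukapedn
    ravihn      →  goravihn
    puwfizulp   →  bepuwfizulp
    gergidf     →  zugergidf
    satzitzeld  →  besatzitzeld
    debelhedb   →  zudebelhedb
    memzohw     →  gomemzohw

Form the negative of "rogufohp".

gorogufohp

ravihn and kapedn both end in -n yet inflect differently (goravihn, zukapedn), so the final letter is not what conditions the rule; the second-to-last letter is.
"rogufohp" has second-to-last letter 'h'. The stems whose second-to-last letter is 'h' (memzohw → gomemzohw, ravihn → goravihn) add the prefix go-.
So rogufohp → gorogufohp.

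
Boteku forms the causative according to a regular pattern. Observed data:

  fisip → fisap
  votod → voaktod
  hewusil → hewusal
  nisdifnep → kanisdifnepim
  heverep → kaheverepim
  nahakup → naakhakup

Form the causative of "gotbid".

gotbad

heverep and fisip both end in -p yet inflect differently (kaheverepim, fisap), so the final letter is not what conditions the rule; the last vowel is.
"gotbid" has last vowel 'i'. The stems whose last vowel is 'i' (fisip → fisap, hewusil → hewusal) change the last vowel to 'a'.
The other patterns: stems whose last vowel is 'e' add ka- … -im around the stem; stems whose last vowel is 'o' or 'u' insert -ak- after the first vowel.
So gotbid → gotbad.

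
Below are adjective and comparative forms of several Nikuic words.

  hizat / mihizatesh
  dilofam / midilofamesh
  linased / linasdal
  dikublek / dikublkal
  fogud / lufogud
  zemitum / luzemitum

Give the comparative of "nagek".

dilofam and zemitum both end in -m yet inflect differently (midilofamesh, luzemitum), so the final letter is not what conditions the rule; the last vowel is.
"nagek" has last vowel 'e'. The stems whose last vowel is 'e' (linased → linasdal, dikublek → dikublkal) delete the last vowel and add -al.
The other patterns: stems whose last vowel is 'a' add mi- … -esh around the stem; stems whose last vowel is 'u' add the prefix lu-.
So nagek → nagkal.

nagkal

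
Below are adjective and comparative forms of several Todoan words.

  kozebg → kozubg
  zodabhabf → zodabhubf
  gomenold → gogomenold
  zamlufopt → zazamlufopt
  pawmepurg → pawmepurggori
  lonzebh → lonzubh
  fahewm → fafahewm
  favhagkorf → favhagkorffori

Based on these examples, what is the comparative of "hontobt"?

hontubt

pawmepurg and kozebg both end in -g yet inflect differently (pawmepurggori, kozubg), so the final letter is not what conditions the rule; the second-to-last letter is.
"hontobt" has second-to-last letter 'b'. The stems whose second-to-last letter is 'b' (lonzebh → lonzubh, kozebg → kozubg, zodabhabf → zodabhubf) change the last vowel to 'u'.
The other patterns: stems whose second-to-last letter is 'r' double the final consonant and add -ori; stems whose second-to-last letter is 'l', 'p' or 'w' repeat the first consonant+vowel as a prefix.
So hontobt → hontubt.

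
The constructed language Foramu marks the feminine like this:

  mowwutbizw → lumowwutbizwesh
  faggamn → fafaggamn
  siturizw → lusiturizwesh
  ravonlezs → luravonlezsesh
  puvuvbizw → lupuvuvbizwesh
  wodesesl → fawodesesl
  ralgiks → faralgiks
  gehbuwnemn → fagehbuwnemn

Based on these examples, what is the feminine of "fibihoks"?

"fibihoks" has second-to-last letter 'k'. The one such stem in the data (ralgiks → faralgiks) adds the prefix fa-, so the same rule applies.
So fibihoks → fafibihoks.

fafibihoks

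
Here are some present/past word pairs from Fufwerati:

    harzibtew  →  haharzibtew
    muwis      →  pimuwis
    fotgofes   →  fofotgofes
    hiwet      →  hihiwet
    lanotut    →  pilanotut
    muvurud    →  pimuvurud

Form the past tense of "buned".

bubuned

fotgofes and muwis both end in -s yet inflect differently (fofotgofes, pimuwis), so the final letter is not what conditions the rule; the last vowel is.
"buned" has last vowel 'e'. The stems whose last vowel is 'e' (fotgofes → fofotgofes, hiwet → hihiwet, harzibtew → haharzibtew) repeat the first consonant+vowel as a prefix.
So buned → bubuned.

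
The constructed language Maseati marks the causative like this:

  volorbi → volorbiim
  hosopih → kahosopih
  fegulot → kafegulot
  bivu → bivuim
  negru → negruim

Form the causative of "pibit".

kapibit

volorbi and hosopih both have last vowel 'i' yet inflect differently (volorbiim, kahosopih), so the last vowel is not what conditions the rule; whether the stem ends in a vowel or a consonant is.
"pibit" ends in a consonant. The stems ending in a consonant (hosopih → kahosopih, fegulot → kafegulot) add the prefix ka-.
The other pattern: stems ending in a vowel add -im.
So pibit → kapibit.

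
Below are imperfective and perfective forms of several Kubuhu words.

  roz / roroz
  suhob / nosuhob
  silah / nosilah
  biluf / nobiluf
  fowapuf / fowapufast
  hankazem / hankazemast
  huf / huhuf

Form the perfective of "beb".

huf and biluf both end in -f yet inflect differently (huhuf, nobiluf), so the final letter is not what conditions the rule; the number of vowels is.
"beb" has 1 vowel. The stems with 1 vowel (huf → huhuf, roz → roroz) repeat the first consonant+vowel as a prefix.
The other patterns: stems with 2 vowels add the prefix no-; stems with 3 vowels add -ast.
So beb → bebeb.

bebeb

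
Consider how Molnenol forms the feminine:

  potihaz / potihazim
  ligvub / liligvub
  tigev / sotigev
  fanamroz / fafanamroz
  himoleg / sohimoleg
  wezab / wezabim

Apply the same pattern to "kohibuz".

kokohibuz

wezab and ligvub both end in -b yet inflect differently (wezabim, liligvub), so the final letter is not what conditions the rule; the last vowel is.
"kohibuz" has last vowel 'u'. The one such stem in the data (ligvub → liligvub) repeats the first consonant+vowel as a prefix (as does fanamroz), so the same rule applies.
So kohibuz → kokohibuz.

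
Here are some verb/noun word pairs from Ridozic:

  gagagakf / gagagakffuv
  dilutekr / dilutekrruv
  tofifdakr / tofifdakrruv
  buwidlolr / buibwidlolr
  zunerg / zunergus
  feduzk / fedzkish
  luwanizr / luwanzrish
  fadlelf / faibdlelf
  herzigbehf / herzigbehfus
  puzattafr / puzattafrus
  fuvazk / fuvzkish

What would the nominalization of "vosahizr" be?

fadlelf and gagagakf both end in -f yet inflect differently (faibdlelf, gagagakffuv), so the final letter is not what conditions the rule; the second-to-last letter is.
"vosahizr" has second-to-last letter 'z'. The stems whose second-to-last letter is 'z' (fuvazk → fuvzkish, feduzk → fedzkish, luwanizr → luwanzrish) delete the last vowel and add -ish.
The other patterns: stems whose second-to-last letter is 'l' insert -ib- after the first vowel; stems whose second-to-last letter is 'k' double the final consonant and add -uv; stems whose second-to-last letter is 'f', 'h' or 'r' add -us.
So vosahizr → vosahzrish.

vosahzrish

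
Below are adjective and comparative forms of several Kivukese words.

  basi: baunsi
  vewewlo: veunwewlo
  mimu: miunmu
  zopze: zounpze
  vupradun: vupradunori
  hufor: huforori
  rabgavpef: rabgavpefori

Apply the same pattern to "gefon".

gefonori

mimu and vupradun both have last vowel 'u' yet inflect differently (miunmu, vupradunori), so the last vowel is not what conditions the rule; whether the stem ends in a vowel or a consonant is.
"gefon" ends in a consonant. The stems ending in a consonant (vupradun → vupradunori, hufor → huforori, rabgavpef → rabgavpefori) add -ori.
The other pattern: stems ending in a vowel insert -un- after the first vowel.
So gefon → gefonori.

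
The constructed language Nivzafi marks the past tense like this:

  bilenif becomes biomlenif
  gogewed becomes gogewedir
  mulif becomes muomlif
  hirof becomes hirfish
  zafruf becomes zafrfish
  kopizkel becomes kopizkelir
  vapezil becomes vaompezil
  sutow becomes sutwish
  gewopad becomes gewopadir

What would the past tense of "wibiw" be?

"wibiw" has last vowel 'i'. The stems whose last vowel is 'i' (mulif → muomlif, bilenif → biomlenif, vapezil → vaompezil) insert -om- after the first vowel.
The other patterns: stems whose last vowel is 'o' or 'u' delete the last vowel and add -ish; stems whose last vowel is 'a' or 'e' add -ir.
So wibiw → wiombiw.

wiombiw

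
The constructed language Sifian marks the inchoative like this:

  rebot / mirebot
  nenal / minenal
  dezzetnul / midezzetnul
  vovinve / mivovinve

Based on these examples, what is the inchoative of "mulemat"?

Every pair shown (rebot → mirebot, nenal → minenal, dezzetnul → midezzetnul, …) follows the same rule: add the prefix mi-.
So mulemat → mimulemat.

mimulemat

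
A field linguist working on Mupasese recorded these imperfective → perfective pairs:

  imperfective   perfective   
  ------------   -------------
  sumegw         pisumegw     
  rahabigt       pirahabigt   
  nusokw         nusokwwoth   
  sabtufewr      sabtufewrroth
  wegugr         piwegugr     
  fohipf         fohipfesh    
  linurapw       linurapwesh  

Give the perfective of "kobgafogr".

pikobgafogr

sumegw and linurapw both end in -w yet inflect differently (pisumegw, linurapwesh), so the final letter is not what conditions the rule; the second-to-last letter is.
"kobgafogr" has second-to-last letter 'g'. The stems whose second-to-last letter is 'g' (wegugr → piwegugr, rahabigt → pirahabigt, sumegw → pisumegw) add the prefix pi-.
The other patterns: stems whose second-to-last letter is 'p' add -esh; stems whose second-to-last letter is 'k' or 'w' double the final consonant and add -oth.
So kobgafogr → pikobgafogr.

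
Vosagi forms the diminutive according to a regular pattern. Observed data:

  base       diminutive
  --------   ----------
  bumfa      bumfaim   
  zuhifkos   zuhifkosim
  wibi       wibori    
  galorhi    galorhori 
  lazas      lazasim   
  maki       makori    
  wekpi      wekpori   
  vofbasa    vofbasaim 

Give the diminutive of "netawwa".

netawwaim

galorhi and vofbasa both have 3 vowels yet inflect differently (galorhori, vofbasaim), so the number of vowels is not what conditions the rule; the final letter is.
"netawwa" ends in -a. The stems ending in -a (vofbasa → vofbasaim, bumfa → bumfaim) add -im.
The other pattern: stems ending in -i drop the final letter and add -ori.
So netawwa → netawwaim.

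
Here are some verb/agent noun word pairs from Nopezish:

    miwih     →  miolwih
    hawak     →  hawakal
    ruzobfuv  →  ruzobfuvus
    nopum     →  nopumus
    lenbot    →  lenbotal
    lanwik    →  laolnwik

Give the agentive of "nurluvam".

nurluvamal

lanwik and hawak both end in -k yet inflect differently (laolnwik, hawakal), so the final letter is not what conditions the rule; the last vowel is.
"nurluvam" has last vowel 'a'. The one such stem in the data (hawak → hawakal) adds -al, so the same rule applies.
The other patterns: stems whose last vowel is 'i' insert -ol- after the first vowel; stems whose last vowel is 'u' add -us.
So nurluvam → nurluvamal.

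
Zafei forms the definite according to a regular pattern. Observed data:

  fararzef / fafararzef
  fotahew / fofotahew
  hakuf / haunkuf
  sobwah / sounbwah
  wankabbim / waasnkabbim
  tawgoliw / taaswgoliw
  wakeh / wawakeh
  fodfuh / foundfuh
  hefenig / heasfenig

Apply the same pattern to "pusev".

pupusev

tawgoliw and fotahew both end in -w yet inflect differently (taaswgoliw, fofotahew), so the final letter is not what conditions the rule; the last vowel is.
"pusev" has last vowel 'e'. The stems whose last vowel is 'e' (fararzef → fafararzef, fotahew → fofotahew, wakeh → wawakeh) repeat the first consonant+vowel as a prefix.
So pusev → pupusev.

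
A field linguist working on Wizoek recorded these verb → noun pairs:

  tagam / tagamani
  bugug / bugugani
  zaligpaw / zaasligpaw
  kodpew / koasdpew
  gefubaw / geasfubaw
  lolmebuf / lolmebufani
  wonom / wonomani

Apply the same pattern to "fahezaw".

faashezaw

"fahezaw" ends in -w. The stems ending in -w (zaligpaw → zaasligpaw, kodpew → koasdpew, gefubaw → geasfubaw) insert -as- after the first vowel.
The other pattern: stems ending in -f, -g or -m add -ani.
So fahezaw → faashezaw.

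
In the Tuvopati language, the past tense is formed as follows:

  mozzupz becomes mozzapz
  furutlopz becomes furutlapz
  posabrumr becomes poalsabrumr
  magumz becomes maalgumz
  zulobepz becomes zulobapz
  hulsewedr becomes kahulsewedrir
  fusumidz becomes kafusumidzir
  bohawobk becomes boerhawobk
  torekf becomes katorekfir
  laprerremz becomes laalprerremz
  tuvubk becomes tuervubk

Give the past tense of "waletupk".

mozzupz and laprerremz both end in -z yet inflect differently (mozzapz, laalprerremz), so the final letter is not what conditions the rule; the second-to-last letter is.
"waletupk" has second-to-last letter 'p'. The stems whose second-to-last letter is 'p' (mozzupz → mozzapz, zulobepz → zulobapz, furutlopz → furutlapz) change the last vowel to 'a'.
The other patterns: stems whose second-to-last letter is 'b' insert -er- after the first vowel; stems whose second-to-last letter is 'm' insert -al- after the first vowel; stems whose second-to-last letter is 'd' or 'k' add ka- … -ir around the stem.
So waletupk → waletapk.

waletapk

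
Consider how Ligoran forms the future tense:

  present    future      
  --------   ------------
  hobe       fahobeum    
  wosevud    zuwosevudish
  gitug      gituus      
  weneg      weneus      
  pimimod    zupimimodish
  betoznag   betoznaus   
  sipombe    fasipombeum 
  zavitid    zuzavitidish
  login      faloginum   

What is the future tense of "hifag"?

"hifag" ends in -g. The stems ending in -g (weneg → weneus, gitug → gituus, betoznag → betoznaus) drop the final letter and add -us.
The other patterns: stems ending in -d add zu- … -ish around the stem; stems ending in -e or -n add fa- … -um around the stem.
So hifag → hifaus.

hifaus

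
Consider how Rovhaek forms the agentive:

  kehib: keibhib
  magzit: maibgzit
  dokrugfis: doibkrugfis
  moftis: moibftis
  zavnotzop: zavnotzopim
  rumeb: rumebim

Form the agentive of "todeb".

todebim

kehib and rumeb both end in -b yet inflect differently (keibhib, rumebim), so the final letter is not what conditions the rule; the last vowel is.
"todeb" has last vowel 'e'. The one such stem in the data (rumeb → rumebim) adds -im, so the same rule applies.
So todeb → todebim.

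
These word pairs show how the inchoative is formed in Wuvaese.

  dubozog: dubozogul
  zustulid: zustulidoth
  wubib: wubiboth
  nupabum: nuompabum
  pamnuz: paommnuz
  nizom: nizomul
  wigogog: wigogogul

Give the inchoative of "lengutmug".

leomngutmug

nizom and nupabum both end in -m yet inflect differently (nizomul, nuompabum), so the final letter is not what conditions the rule; the last vowel is.
"lengutmug" has last vowel 'u'. The stems whose last vowel is 'u' (pamnuz → paommnuz, nupabum → nuompabum) insert -om- after the first vowel.
The other patterns: stems whose last vowel is 'o' add -ul; stems whose last vowel is 'i' add -oth.
So lengutmug → leomngutmug.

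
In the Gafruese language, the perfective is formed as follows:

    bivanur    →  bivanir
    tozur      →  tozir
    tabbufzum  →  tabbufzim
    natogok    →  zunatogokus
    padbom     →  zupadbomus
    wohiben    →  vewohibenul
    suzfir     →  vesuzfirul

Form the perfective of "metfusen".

tabbufzum and padbom both end in -m yet inflect differently (tabbufzim, zupadbomus), so the final letter is not what conditions the rule; the last vowel is.
"metfusen" has last vowel 'e'. The one such stem in the data (wohiben → vewohibenul) adds ve- … -ul around the stem, so the same rule applies.
The other patterns: stems whose last vowel is 'u' change the last vowel to 'i'; stems whose last vowel is 'o' add zu- … -us around the stem.
So metfusen → vemetfusenul.

vemetfusenul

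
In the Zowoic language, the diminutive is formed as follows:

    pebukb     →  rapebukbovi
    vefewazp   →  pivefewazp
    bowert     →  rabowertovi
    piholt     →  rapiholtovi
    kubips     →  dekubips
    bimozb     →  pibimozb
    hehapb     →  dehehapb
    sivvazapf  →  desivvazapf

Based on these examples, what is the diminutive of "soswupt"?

hehapb and bimozb both end in -b yet inflect differently (dehehapb, pibimozb), so the final letter is not what conditions the rule; the second-to-last letter is.
"soswupt" has second-to-last letter 'p'. The stems whose second-to-last letter is 'p' (sivvazapf → desivvazapf, kubips → dekubips, hehapb → dehehapb) add the prefix de-.
The other patterns: stems whose second-to-last letter is 'z' add the prefix pi-; stems whose second-to-last letter is 'k', 'l' or 'r' add ra- … -ovi around the stem.
So soswupt → desoswupt.

desoswupt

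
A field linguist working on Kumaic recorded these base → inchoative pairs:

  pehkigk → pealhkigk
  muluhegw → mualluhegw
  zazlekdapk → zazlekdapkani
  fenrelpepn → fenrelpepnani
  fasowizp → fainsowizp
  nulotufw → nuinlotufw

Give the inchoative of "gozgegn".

goalzgegn

pehkigk and zazlekdapk both end in -k yet inflect differently (pealhkigk, zazlekdapkani), so the final letter is not what conditions the rule; the second-to-last letter is.
"gozgegn" has second-to-last letter 'g'. The stems whose second-to-last letter is 'g' (pehkigk → pealhkigk, muluhegw → mualluhegw) insert -al- after the first vowel.
The other patterns: stems whose second-to-last letter is 'p' add -ani; stems whose second-to-last letter is 'f' or 'z' insert -in- after the first vowel.
So gozgegn → goalzgegn.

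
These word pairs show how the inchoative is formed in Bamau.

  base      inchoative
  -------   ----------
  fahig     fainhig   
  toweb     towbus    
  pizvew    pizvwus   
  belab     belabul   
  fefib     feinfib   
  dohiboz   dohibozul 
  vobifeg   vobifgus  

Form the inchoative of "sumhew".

sumhwus

toweb and belab both end in -b yet inflect differently (towbus, belabul), so the final letter is not what conditions the rule; the last vowel is.
"sumhew" has last vowel 'e'. The stems whose last vowel is 'e' (vobifeg → vobifgus, toweb → towbus, pizvew → pizvwus) delete the last vowel and add -us.
So sumhew → sumhwus.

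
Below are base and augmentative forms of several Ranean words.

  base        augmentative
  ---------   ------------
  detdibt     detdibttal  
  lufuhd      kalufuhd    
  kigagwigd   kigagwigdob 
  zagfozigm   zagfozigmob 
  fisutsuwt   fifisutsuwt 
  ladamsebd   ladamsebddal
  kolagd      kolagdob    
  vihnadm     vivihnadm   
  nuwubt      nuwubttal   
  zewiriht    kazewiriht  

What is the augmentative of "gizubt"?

gizubttal

kigagwigd and lufuhd both end in -d yet inflect differently (kigagwigdob, kalufuhd), so the final letter is not what conditions the rule; the second-to-last letter is.
"gizubt" has second-to-last letter 'b'. The stems whose second-to-last letter is 'b' (detdibt → detdibttal, ladamsebd → ladamsebddal, nuwubt → nuwubttal) double the final consonant and add -al.
The other patterns: stems whose second-to-last letter is 'g' add -ob; stems whose second-to-last letter is 'h' add the prefix ka-; stems whose second-to-last letter is 'd' or 'w' repeat the first consonant+vowel as a prefix.
So gizubt → gizubttal.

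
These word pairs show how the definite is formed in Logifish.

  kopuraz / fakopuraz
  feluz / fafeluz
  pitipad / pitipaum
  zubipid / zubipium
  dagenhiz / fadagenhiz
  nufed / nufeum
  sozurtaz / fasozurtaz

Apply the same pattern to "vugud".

vuguum

"vugud" ends in -d. The stems ending in -d (pitipad → pitipaum, nufed → nufeum, zubipid → zubipium) drop the final letter and add -um.
So vugud → vuguum.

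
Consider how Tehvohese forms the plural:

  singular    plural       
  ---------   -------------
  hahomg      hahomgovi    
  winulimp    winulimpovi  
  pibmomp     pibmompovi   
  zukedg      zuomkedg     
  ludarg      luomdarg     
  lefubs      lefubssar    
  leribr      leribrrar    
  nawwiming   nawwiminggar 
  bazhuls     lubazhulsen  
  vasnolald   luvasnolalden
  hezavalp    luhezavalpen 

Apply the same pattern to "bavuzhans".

bavuzhanssar

"bavuzhans" has second-to-last letter 'n'. The one such stem in the data (nawwiming → nawwiminggar) doubles the final consonant and adds -ar (as do lefubs, leribr), so the same rule applies.
The other patterns: stems whose second-to-last letter is 'm' add -ovi; stems whose second-to-last letter is 'd' or 'r' insert -om- after the first vowel; stems whose second-to-last letter is 'l' add lu- … -en around the stem.
So bavuzhans → bavuzhanssar.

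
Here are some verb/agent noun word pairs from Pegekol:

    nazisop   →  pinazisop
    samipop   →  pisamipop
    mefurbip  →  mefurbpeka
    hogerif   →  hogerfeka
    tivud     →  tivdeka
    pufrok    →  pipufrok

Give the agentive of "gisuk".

mefurbip and nazisop both end in -p yet inflect differently (mefurbpeka, pinazisop), so the final letter is not what conditions the rule; the last vowel is.
"gisuk" has last vowel 'u'. The one such stem in the data (tivud → tivdeka) deletes the last vowel and adds -eka (as do mefurbip, hogerif), so the same rule applies.
So gisuk → giskeka.

giskeka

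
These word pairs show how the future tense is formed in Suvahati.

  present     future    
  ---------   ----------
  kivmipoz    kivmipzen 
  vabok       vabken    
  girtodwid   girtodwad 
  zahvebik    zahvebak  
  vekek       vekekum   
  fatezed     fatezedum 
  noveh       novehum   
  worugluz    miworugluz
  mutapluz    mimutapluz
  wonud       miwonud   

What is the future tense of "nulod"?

nulden

vabok and zahvebik both end in -k yet inflect differently (vabken, zahvebak), so the final letter is not what conditions the rule; the last vowel is.
"nulod" has last vowel 'o'. The stems whose last vowel is 'o' (kivmipoz → kivmipzen, vabok → vabken) delete the last vowel and add -en.
So nulod → nulden.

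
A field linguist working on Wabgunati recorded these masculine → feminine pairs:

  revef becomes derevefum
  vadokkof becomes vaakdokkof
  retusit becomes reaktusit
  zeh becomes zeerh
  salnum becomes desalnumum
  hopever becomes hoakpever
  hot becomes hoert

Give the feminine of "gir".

gierr

hot and retusit both end in -t yet inflect differently (hoert, reaktusit), so the final letter is not what conditions the rule; the number of vowels is.
"gir" has 1 vowel. The stems with 1 vowel (zeh → zeerh, hot → hoert) insert -er- after the first vowel.
So gir → gierr.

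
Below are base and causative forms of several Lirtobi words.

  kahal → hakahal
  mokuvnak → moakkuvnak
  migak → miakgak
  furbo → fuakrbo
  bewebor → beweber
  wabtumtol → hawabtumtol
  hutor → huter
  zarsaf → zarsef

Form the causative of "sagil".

hasagil

hutor and wabtumtol both have last vowel 'o' yet inflect differently (huter, hawabtumtol), so the last vowel is not what conditions the rule; the final letter is.
"sagil" ends in -l. The stems ending in -l (wabtumtol → hawabtumtol, kahal → hakahal) add the prefix ha-.
The other patterns: stems ending in -f or -r change the last vowel to 'e'; stems ending in -k or -o insert -ak- after the first vowel.
So sagil → hasagil.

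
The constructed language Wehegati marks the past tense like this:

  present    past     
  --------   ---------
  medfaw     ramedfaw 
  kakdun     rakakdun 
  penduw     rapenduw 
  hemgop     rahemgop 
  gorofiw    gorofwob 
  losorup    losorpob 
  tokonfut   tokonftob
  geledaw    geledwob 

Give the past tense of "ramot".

raramot

"ramot" has 2 vowels. The stems with 2 vowels (medfaw → ramedfaw, kakdun → rakakdun, penduw → rapenduw) add the prefix ra-.
The other pattern: stems with 3 vowels delete the last vowel and add -ob.
So ramot → raramot.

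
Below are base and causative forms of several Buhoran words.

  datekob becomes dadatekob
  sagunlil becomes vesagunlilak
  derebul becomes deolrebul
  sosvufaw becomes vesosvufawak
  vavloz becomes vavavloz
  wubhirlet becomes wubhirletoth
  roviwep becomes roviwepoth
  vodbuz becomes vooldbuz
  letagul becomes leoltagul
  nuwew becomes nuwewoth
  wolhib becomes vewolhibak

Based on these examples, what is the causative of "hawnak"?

vehawnakak

vodbuz and vavloz both end in -z yet inflect differently (vooldbuz, vavavloz), so the final letter is not what conditions the rule; the last vowel is.
"hawnak" has last vowel 'a'. The one such stem in the data (sosvufaw → vesosvufawak) adds ve- … -ak around the stem, so the same rule applies.
So hawnak → vehawnakak.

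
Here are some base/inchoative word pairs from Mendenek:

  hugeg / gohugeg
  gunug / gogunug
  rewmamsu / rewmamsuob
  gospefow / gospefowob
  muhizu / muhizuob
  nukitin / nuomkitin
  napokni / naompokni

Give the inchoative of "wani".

gunug and rewmamsu both have last vowel 'u' yet inflect differently (gogunug, rewmamsuob), so the last vowel is not what conditions the rule; the final letter is.
"wani" ends in -i. The one such stem in the data (napokni → naompokni) inserts -om- after the first vowel (as does nukitin), so the same rule applies.
The other patterns: stems ending in -g add the prefix go-; stems ending in -u or -w add -ob.
So wani → waomni.

waomni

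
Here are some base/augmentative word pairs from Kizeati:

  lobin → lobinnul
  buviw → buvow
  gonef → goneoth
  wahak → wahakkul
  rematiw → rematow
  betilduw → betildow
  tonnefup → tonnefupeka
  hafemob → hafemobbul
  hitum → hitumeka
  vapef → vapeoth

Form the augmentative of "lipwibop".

hitum and betilduw both have last vowel 'u' yet inflect differently (hitumeka, betildow), so the last vowel is not what conditions the rule; the final letter is.
"lipwibop" ends in -p. The one such stem in the data (tonnefup → tonnefupeka) adds -eka, so the same rule applies.
The other patterns: stems ending in -f drop the final letter and add -oth; stems ending in -w change the last vowel to 'o'; stems ending in -b, -k or -n double the final consonant and add -ul.
So lipwibop → lipwibopeka.

lipwibopeka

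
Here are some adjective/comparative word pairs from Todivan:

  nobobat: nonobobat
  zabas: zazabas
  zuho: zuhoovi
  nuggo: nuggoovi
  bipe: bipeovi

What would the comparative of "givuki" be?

zabas and zuho both begin with z- yet inflect differently (zazabas, zuhoovi), so the first letter is not what conditions the rule; whether the stem ends in a vowel or a consonant is.
"givuki" ends in a vowel. The stems ending in a vowel (zuho → zuhoovi, nuggo → nuggoovi, bipe → bipeovi) add -ovi.
So givuki → givukiovi.

givukiovi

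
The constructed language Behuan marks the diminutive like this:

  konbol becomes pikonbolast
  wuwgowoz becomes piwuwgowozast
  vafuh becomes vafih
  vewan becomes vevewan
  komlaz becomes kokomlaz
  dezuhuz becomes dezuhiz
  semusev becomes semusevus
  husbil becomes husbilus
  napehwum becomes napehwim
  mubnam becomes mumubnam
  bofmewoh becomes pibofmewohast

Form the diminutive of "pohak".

popohak

komlaz and wuwgowoz both end in -z yet inflect differently (kokomlaz, piwuwgowozast), so the final letter is not what conditions the rule; the last vowel is.
"pohak" has last vowel 'a'. The stems whose last vowel is 'a' (komlaz → kokomlaz, mubnam → mumubnam, vewan → vevewan) repeat the first consonant+vowel as a prefix.
So pohak → popohak.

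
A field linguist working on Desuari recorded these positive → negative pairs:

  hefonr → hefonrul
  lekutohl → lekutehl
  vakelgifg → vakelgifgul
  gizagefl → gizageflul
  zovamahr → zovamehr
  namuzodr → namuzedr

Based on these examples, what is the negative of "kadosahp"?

kadosehp

"kadosahp" has second-to-last letter 'h'. The stems whose second-to-last letter is 'h' (lekutohl → lekutehl, zovamahr → zovamehr) change the last vowel to 'e'.
The other pattern: stems whose second-to-last letter is 'f' or 'n' add -ul.
So kadosahp → kadosehp.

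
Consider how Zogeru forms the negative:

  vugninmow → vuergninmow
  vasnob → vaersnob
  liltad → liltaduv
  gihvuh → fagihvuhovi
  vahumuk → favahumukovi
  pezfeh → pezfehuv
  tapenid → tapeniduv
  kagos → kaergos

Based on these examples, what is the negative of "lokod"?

loerkod

gihvuh and pezfeh both end in -h yet inflect differently (fagihvuhovi, pezfehuv), so the final letter is not what conditions the rule; the last vowel is.
"lokod" has last vowel 'o'. The stems whose last vowel is 'o' (vugninmow → vuergninmow, vasnob → vaersnob, kagos → kaergos) insert -er- after the first vowel.
So lokod → loerkod.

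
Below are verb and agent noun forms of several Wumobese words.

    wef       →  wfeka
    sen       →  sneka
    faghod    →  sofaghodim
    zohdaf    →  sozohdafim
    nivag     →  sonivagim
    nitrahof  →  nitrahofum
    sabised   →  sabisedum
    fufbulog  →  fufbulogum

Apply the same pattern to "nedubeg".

nedubegum

"nedubeg" has 3 vowels. The stems with 3 vowels (nitrahof → nitrahofum, sabised → sabisedum, fufbulog → fufbulogum) add -um.
The other patterns: stems with 1 vowel delete the last vowel and add -eka; stems with 2 vowels add so- … -im around the stem.
So nedubeg → nedubegum.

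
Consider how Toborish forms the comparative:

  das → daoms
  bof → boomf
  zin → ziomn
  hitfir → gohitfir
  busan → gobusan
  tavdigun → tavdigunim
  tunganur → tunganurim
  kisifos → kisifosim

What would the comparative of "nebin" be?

"nebin" has 2 vowels. The stems with 2 vowels (hitfir → gohitfir, busan → gobusan) add the prefix go-.
So nebin → gonebin.

gonebin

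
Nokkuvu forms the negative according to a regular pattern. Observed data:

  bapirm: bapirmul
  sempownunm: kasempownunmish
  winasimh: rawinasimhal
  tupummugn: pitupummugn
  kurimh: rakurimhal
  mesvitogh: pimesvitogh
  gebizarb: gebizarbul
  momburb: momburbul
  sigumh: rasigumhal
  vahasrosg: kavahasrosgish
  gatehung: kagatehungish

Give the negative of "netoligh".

pinetoligh

"netoligh" has second-to-last letter 'g'. The stems whose second-to-last letter is 'g' (mesvitogh → pimesvitogh, tupummugn → pitupummugn) add the prefix pi-.
So netoligh → pinetoligh.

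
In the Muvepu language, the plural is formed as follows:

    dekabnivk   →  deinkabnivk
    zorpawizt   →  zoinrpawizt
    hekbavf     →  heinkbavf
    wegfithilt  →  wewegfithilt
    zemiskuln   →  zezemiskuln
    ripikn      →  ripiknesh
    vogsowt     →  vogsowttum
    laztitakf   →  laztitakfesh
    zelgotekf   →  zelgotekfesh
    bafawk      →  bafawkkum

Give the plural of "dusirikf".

dusirikfesh

zemiskuln and ripikn both end in -n yet inflect differently (zezemiskuln, ripiknesh), so the final letter is not what conditions the rule; the second-to-last letter is.
"dusirikf" has second-to-last letter 'k'. The stems whose second-to-last letter is 'k' (ripikn → ripiknesh, zelgotekf → zelgotekfesh, laztitakf → laztitakfesh) add -esh.
So dusirikf → dusirikfesh.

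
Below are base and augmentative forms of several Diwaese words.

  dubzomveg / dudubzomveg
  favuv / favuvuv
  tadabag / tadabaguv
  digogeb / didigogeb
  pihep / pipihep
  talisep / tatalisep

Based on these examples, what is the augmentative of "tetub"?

tetubuv

dubzomveg and tadabag both end in -g yet inflect differently (dudubzomveg, tadabaguv), so the final letter is not what conditions the rule; the last vowel is.
"tetub" has last vowel 'u'. The one such stem in the data (favuv → favuvuv) adds -uv, so the same rule applies.
The other pattern: stems whose last vowel is 'e' repeat the first consonant+vowel as a prefix.
So tetub → tetubuv.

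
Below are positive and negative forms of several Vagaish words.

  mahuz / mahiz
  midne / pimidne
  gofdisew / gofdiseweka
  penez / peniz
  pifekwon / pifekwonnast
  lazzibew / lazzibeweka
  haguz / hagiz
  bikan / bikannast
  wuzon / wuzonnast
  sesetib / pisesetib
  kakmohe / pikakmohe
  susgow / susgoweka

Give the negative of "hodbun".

hodbunnast

"hodbun" ends in -n. The stems ending in -n (bikan → bikannast, pifekwon → pifekwonnast, wuzon → wuzonnast) double the final consonant and add -ast.
So hodbun → hodbunnast.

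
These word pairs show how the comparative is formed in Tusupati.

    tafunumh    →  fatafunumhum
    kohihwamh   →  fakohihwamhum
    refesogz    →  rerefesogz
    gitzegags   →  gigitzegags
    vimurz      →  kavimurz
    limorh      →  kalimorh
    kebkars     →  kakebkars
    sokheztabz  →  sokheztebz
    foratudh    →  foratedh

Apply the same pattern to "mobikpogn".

refesogz and vimurz both end in -z yet inflect differently (rerefesogz, kavimurz), so the final letter is not what conditions the rule; the second-to-last letter is.
"mobikpogn" has second-to-last letter 'g'. The stems whose second-to-last letter is 'g' (refesogz → rerefesogz, gitzegags → gigitzegags) repeat the first consonant+vowel as a prefix.
The other patterns: stems whose second-to-last letter is 'm' add fa- … -um around the stem; stems whose second-to-last letter is 'r' add the prefix ka-; stems whose second-to-last letter is 'b' or 'd' change the last vowel to 'e'.
So mobikpogn → momobikpogn.

momobikpogn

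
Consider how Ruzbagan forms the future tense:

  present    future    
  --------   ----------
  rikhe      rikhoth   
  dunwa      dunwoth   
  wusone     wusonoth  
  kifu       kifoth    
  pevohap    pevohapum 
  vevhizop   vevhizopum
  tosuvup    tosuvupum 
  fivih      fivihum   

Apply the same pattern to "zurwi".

dunwa and pevohap both have last vowel 'a' yet inflect differently (dunwoth, pevohapum), so the last vowel is not what conditions the rule; whether the stem ends in a vowel or a consonant is.
"zurwi" ends in a vowel. The stems ending in a vowel (rikhe → rikhoth, dunwa → dunwoth, wusone → wusonoth) drop the final letter and add -oth.
The other pattern: stems ending in a consonant add -um.
So zurwi → zurwoth.

zurwoth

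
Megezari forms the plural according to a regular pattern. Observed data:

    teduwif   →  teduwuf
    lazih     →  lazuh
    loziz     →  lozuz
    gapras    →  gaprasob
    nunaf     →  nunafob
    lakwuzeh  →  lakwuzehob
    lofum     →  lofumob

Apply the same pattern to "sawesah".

sawesahob

teduwif and nunaf both end in -f yet inflect differently (teduwuf, nunafob), so the final letter is not what conditions the rule; the last vowel is.
"sawesah" has last vowel 'a'. The stems whose last vowel is 'a' (gapras → gaprasob, nunaf → nunafob) add -ob.
So sawesah → sawesahob.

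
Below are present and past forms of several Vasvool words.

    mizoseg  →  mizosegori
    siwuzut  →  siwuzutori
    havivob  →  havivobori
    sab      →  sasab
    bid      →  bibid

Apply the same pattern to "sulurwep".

sulurwepori

havivob and sab both end in -b yet inflect differently (havivobori, sasab), so the final letter is not what conditions the rule; the number of vowels is.
"sulurwep" has 3 vowels. The stems with 3 vowels (mizoseg → mizosegori, siwuzut → siwuzutori, havivob → havivobori) add -ori.
The other pattern: stems with 1 vowel repeat the first consonant+vowel as a prefix.
So sulurwep → sulurwepori.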